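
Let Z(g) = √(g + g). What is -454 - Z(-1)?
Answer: -454 - I*√2 ≈ -454.0 - 1.4142*I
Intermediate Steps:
Z(g) = √2*√g (Z(g) = √(2*g) = √2*√g)
-454 - Z(-1) = -454 - √2*√(-1) = -454 - √2*I = -454 - I*√2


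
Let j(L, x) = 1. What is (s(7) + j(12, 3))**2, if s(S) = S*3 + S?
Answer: 841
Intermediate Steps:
s(S) = 4*S (s(S) = 3*S + S = 4*S)
(s(7) + j(12, 3))**2 = (4*7 + 1)**2 = (28 + 1)**2 = 29**2 = 841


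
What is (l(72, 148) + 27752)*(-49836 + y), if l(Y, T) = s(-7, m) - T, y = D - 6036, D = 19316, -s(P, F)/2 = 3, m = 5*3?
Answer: -1008872488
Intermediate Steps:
m = 15
s(P, F) = -6 (s(P, F) = -2*3 = -6)
y = 13280 (y = 19316 - 6036 = 13280)
l(Y, T) = -6 - T
(l(72, 148) + 27752)*(-49836 + y) = ((-6 - 1*148) + 27752)*(-49836 + 13280) = ((-6 - 148) + 27752)*(-36556) = (-154 + 27752)*(-36556) = 27598*(-36556) = -1008872488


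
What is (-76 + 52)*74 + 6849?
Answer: 5073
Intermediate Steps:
(-76 + 52)*74 + 6849 = -24*74 + 6849 = -1776 + 6849 = 5073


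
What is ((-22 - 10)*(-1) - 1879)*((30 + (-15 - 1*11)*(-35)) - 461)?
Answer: -884713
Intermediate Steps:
((-22 - 10)*(-1) - 1879)*((30 + (-15 - 1*11)*(-35)) - 461) = (-32*(-1) - 1879)*((30 + (-15 - 11)*(-35)) - 461) = (32 - 1879)*((30 - 26*(-35)) - 461) = -1847*((30 + 910) - 461) = -1847*(940 - 461) = -1847*479 = -884713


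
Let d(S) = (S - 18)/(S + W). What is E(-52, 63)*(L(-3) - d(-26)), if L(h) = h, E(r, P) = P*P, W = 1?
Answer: -472311/25 ≈ -18892.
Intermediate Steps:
E(r, P) = P²
d(S) = (-18 + S)/(1 + S) (d(S) = (S - 18)/(S + 1) = (-18 + S)/(1 + S))
E(-52, 63)*(L(-3) - d(-26)) = 63²*(-3 - (-18 - 26)/(1 - 26)) = 3969*(-3 - (-44)/(-25)) = 3969*(-3 - (-1)*(-44)/25) = 3969*(-3 - 1*44/25) = 3969*(-3 - 44/25) = 3969*(-119/25) = -472311/25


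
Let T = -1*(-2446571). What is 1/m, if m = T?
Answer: 1/2446571 ≈ 4.0874e-7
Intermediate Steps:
T = 2446571
m = 2446571
1/m = 1/2446571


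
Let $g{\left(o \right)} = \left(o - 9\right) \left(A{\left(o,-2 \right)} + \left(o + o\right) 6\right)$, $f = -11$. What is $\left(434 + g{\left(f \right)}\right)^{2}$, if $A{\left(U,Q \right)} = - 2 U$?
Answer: $6937956$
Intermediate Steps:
$g{\left(o \right)} = 10 o \left(-9 + o\right)$ ($g{\left(o \right)} = \left(o - 9\right) \left(- 2 o + \left(o + o\right) 6\right) = \left(-9 + o\right) \left(- 2 o + 2 o 6\right) = \left(-9 + o\right) \left(- 2 o + 12 o\right) = \left(-9 + o\right) 10 o = 10 o \left(-9 + o\right)$)
$\left(434 + g{\left(f \right)}\right)^{2} = \left(434 + 10 \left(-11\right) \left(-9 - 11\right)\right)^{2} = \left(434 + 10 \left(-11\right) \left(-20\right)\right)^{2} = \left(434 + 2200\right)^{2} = 2634^{2} = 6937956$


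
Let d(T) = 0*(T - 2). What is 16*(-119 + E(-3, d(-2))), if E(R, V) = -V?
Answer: -1904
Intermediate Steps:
d(T) = 0 (d(T) = 0*(-2 + T) = 0)
16*(-119 + E(-3, d(-2))) = 16*(-119 - 1*0) = 16*(-119 + 0) = 16*(-119) = -1904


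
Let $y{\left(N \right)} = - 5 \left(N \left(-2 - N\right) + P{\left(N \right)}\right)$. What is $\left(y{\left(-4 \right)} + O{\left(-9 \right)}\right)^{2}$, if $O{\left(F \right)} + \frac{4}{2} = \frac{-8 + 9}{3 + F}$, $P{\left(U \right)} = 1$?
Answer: $\frac{38809}{36} \approx 1078.0$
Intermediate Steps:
$O{\left(F \right)} = -2 + \frac{1}{3 + F}$ ($O{\left(F \right)} = -2 + \frac{-8 + 9}{3 + F} = -2 + 1 \frac{1}{3 + F} = -2 + \frac{1}{3 + F}$)
$y{\left(N \right)} = -5 - 5 N \left(-2 - N\right)$ ($y{\left(N \right)} = - 5 \left(N \left(-2 - N\right) + 1\right) = - 5 \left(1 + N \left(-2 - N\right)\right) = -5 - 5 N \left(-2 - N\right)$)
$\left(y{\left(-4 \right)} + O{\left(-9 \right)}\right)^{2} = \left(\left(-5 + 5 \left(-4\right)^{2} + 10 \left(-4\right)\right) + \frac{-5 - -18}{3 - 9}\right)^{2} = \left(\left(-5 + 5 \cdot 16 - 40\right) + \frac{-5 + 18}{-6}\right)^{2} = \left(\left(-5 + 80 - 40\right) - \frac{13}{6}\right)^{2} = \left(35 - \frac{13}{6}\right)^{2} = \left(\frac{197}{6}\right)^{2} = \frac{38809}{36}$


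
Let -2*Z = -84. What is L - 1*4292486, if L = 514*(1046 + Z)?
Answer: -3733254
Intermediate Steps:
Z = 42 (Z = -½*(-84) = 42)
L = 559232 (L = 514*(1046 + 42) = 514*1088 = 559232)
L - 1*4292486 = 559232 - 1*4292486 = 559232 - 4292486 = -3733254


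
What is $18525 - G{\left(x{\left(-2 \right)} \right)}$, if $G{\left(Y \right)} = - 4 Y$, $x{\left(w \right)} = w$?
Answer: $18517$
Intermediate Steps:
$18525 - G{\left(x{\left(-2 \right)} \right)} = 18525 - \left(-4\right) \left(-2\right) = 18525 - 8 = 18517$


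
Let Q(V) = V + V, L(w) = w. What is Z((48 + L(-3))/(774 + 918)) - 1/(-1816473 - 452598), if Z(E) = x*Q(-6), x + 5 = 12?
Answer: -190601963/2269071 ≈ -84.000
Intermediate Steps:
Q(V) = 2*V
x = 7 (x = -5 + 12 = 7)
Z(E) = -84 (Z(E) = 7*(2*(-6)) = 7*(-12) = -84)
Z((48 + L(-3))/(774 + 918)) - 1/(-1816473 - 452598) = -84 - 1/(-1816473 - 452598) = -84 - 1/(-2269071) = -84 - 1*(-1/2269071) = -84 + 1/2269071 = -190601963/2269071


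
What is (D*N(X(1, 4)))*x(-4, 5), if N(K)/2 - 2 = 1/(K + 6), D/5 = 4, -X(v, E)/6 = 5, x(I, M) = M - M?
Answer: 0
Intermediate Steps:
x(I, M) = 0
X(v, E) = -30 (X(v, E) = -6*5 = -30)
D = 20 (D = 5*4 = 20)
N(K) = 4 + 2/(6 + K) (N(K) = 4 + 2/(K + 6) = 4 + 2/(6 + K))
(D*N(X(1, 4)))*x(-4, 5) = (20*(2*(13 + 2*(-30))/(6 - 30)))*0 = (20*(2*(13 - 60)/(-24)))*0 = (20*(2*(-1/24)*(-47)))*0 = (20*(47/12))*0 = (235/3)*0 = 0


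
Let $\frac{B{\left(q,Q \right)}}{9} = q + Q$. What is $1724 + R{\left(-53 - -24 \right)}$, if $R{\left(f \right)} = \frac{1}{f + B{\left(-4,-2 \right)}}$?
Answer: $\frac{143091}{83} \approx 1724.0$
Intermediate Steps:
$B{\left(q,Q \right)} = 9 Q + 9 q$ ($B{\left(q,Q \right)} = 9 \left(q + Q\right) = 9 \left(Q + q\right) = 9 Q + 9 q$)
$R{\left(f \right)} = \frac{1}{-54 + f}$ ($R{\left(f \right)} = \frac{1}{f + \left(9 \left(-2\right) + 9 \left(-4\right)\right)} = \frac{1}{f - 54} = \frac{1}{-54 + f}$)
$1724 + R{\left(-53 - -24 \right)} = 1724 + \frac{1}{-54 - 29} = 1724 + \frac{1}{-83} = 1724 - \frac{1}{83} = \frac{143091}{83}$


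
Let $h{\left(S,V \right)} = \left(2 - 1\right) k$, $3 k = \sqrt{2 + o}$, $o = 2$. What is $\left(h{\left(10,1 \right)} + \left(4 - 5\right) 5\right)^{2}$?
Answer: $\frac{169}{9} \approx 18.778$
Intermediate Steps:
$k = \frac{2}{3}$ ($k = \frac{\sqrt{2 + 2}}{3} = \frac{\sqrt{4}}{3} = \frac{1}{3} \cdot 2 = \frac{2}{3} \approx 0.66667$)
$h{\left(S,V \right)} = \frac{2}{3}$ ($h{\left(S,V \right)} = \left(2 - 1\right) \frac{2}{3} = 1 \cdot \frac{2}{3} = \frac{2}{3}$)
$\left(h{\left(10,1 \right)} + \left(4 - 5\right) 5\right)^{2} = \left(\frac{2}{3} + \left(4 - 5\right) 5\right)^{2} = \left(\frac{2}{3} - 5\right)^{2} = \left(- \frac{13}{3}\right)^{2} = \frac{169}{9}$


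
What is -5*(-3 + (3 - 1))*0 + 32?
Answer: 32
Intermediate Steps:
-5*(-3 + (3 - 1))*0 + 32 = -5*(-3 + 2)*0 + 32 = -5*(-1)*0 + 32 = 5*0 + 32 = 0 + 32 = 32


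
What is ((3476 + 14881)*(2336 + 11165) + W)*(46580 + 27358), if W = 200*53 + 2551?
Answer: 18325607829504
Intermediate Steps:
W = 13151 (W = 10600 + 2551 = 13151)
((3476 + 14881)*(2336 + 11165) + W)*(46580 + 27358) = ((3476 + 14881)*(2336 + 11165) + 13151)*(46580 + 27358) = (18357*13501 + 13151)*73938 = (247837857 + 13151)*73938 = 247851008*73938 = 18325607829504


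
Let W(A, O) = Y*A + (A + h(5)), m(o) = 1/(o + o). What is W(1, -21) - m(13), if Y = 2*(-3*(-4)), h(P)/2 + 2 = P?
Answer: 805/26 ≈ 30.962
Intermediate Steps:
h(P) = -4 + 2*P
m(o) = 1/(2*o)
Y = 24 (Y = 2*12 = 24)
W(A, O) = 6 + 25*A (W(A, O) = 24*A + (A + (-4 + 2*5)) = 24*A + (A + (-4 + 10)) = 24*A + (A + 6) = 24*A + (6 + A) = 6 + 25*A)
W(1, -21) - m(13) = (6 + 25*1) - 1/(2*13) = (6 + 25) - 1/(2*13) = 31 - 1*1/26 = 31 - 1/26 = 805/26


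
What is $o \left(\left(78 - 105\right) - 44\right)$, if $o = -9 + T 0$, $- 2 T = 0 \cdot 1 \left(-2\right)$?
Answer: $639$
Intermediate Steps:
$T = 0$ ($T = - \frac{0 \cdot 1 \left(-2\right)}{2} = - \frac{0 \left(-2\right)}{2} = \left(- \frac{1}{2}\right) 0 = 0$)
$o = -9$ ($o = -9 + 0 \cdot 0 = -9 + 0 = -9$)
$o \left(\left(78 - 105\right) - 44\right) = - 9 \left(\left(78 - 105\right) - 44\right) = - 9 \left(-27 - 44\right) = \left(-9\right) \left(-71\right) = 639$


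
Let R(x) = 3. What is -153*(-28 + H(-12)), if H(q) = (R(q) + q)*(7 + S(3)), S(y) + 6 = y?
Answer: 9792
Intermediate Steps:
S(y) = -6 + y
H(q) = 12 + 4*q (H(q) = (3 + q)*(7 + (-6 + 3)) = (3 + q)*(7 - 3) = (3 + q)*4 = 12 + 4*q)
-153*(-28 + H(-12)) = -153*(-28 + (12 + 4*(-12))) = -153*(-28 + (12 - 48)) = -153*(-28 - 36) = -153*(-64) = 9792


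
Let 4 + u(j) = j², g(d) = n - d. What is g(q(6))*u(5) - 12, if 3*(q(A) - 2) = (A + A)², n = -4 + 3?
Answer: -1083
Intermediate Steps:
n = -1
q(A) = 2 + 4*A²/3 (q(A) = 2 + (A + A)²/3 = 2 + (2*A)²/3 = 2 + (4*A²)/3 = 2 + 4*A²/3)
g(d) = -1 - d
u(j) = -4 + j²
g(q(6))*u(5) - 12 = (-1 - (2 + (4/3)*6²))*(-4 + 5²) - 12 = (-1 - (2 + (4/3)*36))*(-4 + 25) - 12 = (-1 - (2 + 48))*21 - 12 = (-1 - 1*50)*21 - 12 = (-1 - 50)*21 - 12 = -51*21 - 12 = -1071 - 12 = -1083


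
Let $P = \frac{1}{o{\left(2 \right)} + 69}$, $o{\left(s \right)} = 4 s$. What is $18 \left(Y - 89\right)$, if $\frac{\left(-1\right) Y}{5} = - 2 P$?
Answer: $- \frac{123174}{77} \approx -1599.7$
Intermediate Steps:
$P = \frac{1}{77}$ ($P = \frac{1}{4 \cdot 2 + 69} = \frac{1}{8 + 69} = \frac{1}{77} \approx 0.012987$)
$Y = \frac{10}{77}$ ($Y = - 5 \left(\left(-2\right) \frac{1}{77}\right) = \left(-5\right) \left(- \frac{2}{77}\right) = \frac{10}{77} \approx 0.12987$)
$18 \left(Y - 89\right) = 18 \left(\frac{10}{77} - 89\right) = 18 \left(- \frac{6843}{77}\right) = - \frac{123174}{77}$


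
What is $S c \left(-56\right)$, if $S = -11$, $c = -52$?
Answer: $-32032$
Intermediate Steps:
$S c \left(-56\right) = \left(-11\right) \left(-52\right) \left(-56\right) = 572 \left(-56\right) = -32032$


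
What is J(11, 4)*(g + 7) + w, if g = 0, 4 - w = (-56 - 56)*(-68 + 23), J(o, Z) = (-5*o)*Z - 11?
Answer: -6653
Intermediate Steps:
J(o, Z) = -11 - 5*Z*o (J(o, Z) = -5*Z*o - 11 = -11 - 5*Z*o)
w = -5036 (w = 4 - (-56 - 56)*(-68 + 23) = 4 - (-112)*(-45) = 4 - 1*5040 = 4 - 5040 = -5036)
J(11, 4)*(g + 7) + w = (-11 - 5*4*11)*(0 + 7) - 5036 = (-11 - 220)*7 - 5036 = -231*7 - 5036 = -1617 - 5036 = -6653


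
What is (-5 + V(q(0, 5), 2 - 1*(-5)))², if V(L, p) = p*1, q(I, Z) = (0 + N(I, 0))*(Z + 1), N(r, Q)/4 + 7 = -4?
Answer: 4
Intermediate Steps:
N(r, Q) = -44 (N(r, Q) = -28 + 4*(-4) = -28 - 16 = -44)
q(I, Z) = -44 - 44*Z (q(I, Z) = (0 - 44)*(Z + 1) = -44*(1 + Z) = -44 - 44*Z)
V(L, p) = p
(-5 + V(q(0, 5), 2 - 1*(-5)))² = (-5 + (2 - 1*(-5)))² = (-5 + (2 + 5))² = (-5 + 7)² = 2² = 4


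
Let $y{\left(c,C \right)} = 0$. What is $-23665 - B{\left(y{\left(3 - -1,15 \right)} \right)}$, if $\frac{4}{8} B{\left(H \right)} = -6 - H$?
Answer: $-23653$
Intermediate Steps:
$B{\left(H \right)} = -12 - 2 H$ ($B{\left(H \right)} = 2 \left(-6 - H\right) = -12 - 2 H$)
$-23665 - B{\left(y{\left(3 - -1,15 \right)} \right)} = -23665 - \left(-12 - 0\right) = -23665 - \left(-12 + 0\right) = -23665 - -12 = -23665 + 12 = -23653$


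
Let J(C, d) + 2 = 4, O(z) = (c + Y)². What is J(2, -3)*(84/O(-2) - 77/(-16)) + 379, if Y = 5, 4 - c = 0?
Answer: 84391/216 ≈ 390.70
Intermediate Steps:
c = 4 (c = 4 - 1*0 = 4 + 0 = 4)
O(z) = 81 (O(z) = (4 + 5)² = 9² = 81)
J(C, d) = 2 (J(C, d) = -2 + 4 = 2)
J(2, -3)*(84/O(-2) - 77/(-16)) + 379 = 2*(84/81 - 77/(-16)) + 379 = 2*(84*(1/81) - 77*(-1/16)) + 379 = 2*(28/27 + 77/16) + 379 = 2*(2527/432) + 379 = 2527/216 + 379 = 84391/216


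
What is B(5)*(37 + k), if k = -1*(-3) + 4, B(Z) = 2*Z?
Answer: 440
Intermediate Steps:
k = 7 (k = 3 + 4 = 7)
B(5)*(37 + k) = (2*5)*(37 + 7) = 10*44 = 440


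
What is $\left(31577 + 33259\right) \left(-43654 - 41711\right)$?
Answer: $-5534725140$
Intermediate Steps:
$\left(31577 + 33259\right) \left(-43654 - 41711\right) = 64836 \left(-43654 - 41711\right) = 64836 \left(-85365\right) = -5534725140$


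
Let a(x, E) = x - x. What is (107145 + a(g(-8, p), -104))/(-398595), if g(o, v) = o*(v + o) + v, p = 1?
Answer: -7143/26573 ≈ -0.26881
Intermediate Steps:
g(o, v) = v + o*(o + v) (g(o, v) = o*(o + v) + v = v + o*(o + v))
a(x, E) = 0
(107145 + a(g(-8, p), -104))/(-398595) = (107145 + 0)/(-398595) = 107145*(-1/398595) = -7143/26573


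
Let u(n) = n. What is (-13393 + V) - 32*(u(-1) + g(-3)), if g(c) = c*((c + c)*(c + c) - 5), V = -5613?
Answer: -15998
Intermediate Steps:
g(c) = c*(-5 + 4*c²) (g(c) = c*((2*c)*(2*c) - 5) = c*(4*c² - 5) = c*(-5 + 4*c²))
(-13393 + V) - 32*(u(-1) + g(-3)) = (-13393 - 5613) - 32*(-1 - 3*(-5 + 4*(-3)²)) = -19006 - 32*(-1 - 3*(-5 + 4*9)) = -19006 - 32*(-1 - 3*(-5 + 36)) = -19006 - 32*(-1 - 3*31) = -19006 - 32*(-1 - 93) = -19006 - 32*(-94) = -19006 + 3008 = -15998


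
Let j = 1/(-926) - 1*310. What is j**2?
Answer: 82404017721/857476 ≈ 96101.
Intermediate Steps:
j = -287061/926 (j = -1/926 - 310 = -287061/926 ≈ -310.00)
j**2 = (-287061/926)**2 = 82404017721/857476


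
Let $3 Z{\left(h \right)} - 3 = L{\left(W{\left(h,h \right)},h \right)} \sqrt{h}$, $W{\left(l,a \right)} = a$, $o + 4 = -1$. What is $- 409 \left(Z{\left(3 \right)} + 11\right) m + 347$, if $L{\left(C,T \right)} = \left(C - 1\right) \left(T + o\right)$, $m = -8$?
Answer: $39611 - \frac{13088 \sqrt{3}}{3} \approx 32055.0$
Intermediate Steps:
$o = -5$ ($o = -4 - 1 = -5$)
$L{\left(C,T \right)} = \left(-1 + C\right) \left(-5 + T\right)$ ($L{\left(C,T \right)} = \left(C - 1\right) \left(T - 5\right) = \left(-1 + C\right) \left(-5 + T\right)$)
$Z{\left(h \right)} = 1 + \frac{\sqrt{h} \left(5 + h^{2} - 6 h\right)}{3}$ ($Z{\left(h \right)} = 1 + \frac{\left(5 - h - 5 h + h h\right) \sqrt{h}}{3} = 1 + \frac{\left(5 - h - 5 h + h^{2}\right) \sqrt{h}}{3} = 1 + \frac{\left(5 + h^{2} - 6 h\right) \sqrt{h}}{3} = 1 + \frac{\sqrt{h} \left(5 + h^{2} - 6 h\right)}{3}$)
$- 409 \left(Z{\left(3 \right)} + 11\right) m + 347 = - 409 \left(\left(1 + \frac{\sqrt{3} \left(5 + 3^{2} - 18\right)}{3}\right) + 11\right) \left(-8\right) + 347 = - 409 \left(\left(1 + \frac{\sqrt{3} \left(5 + 9 - 18\right)}{3}\right) + 11\right) \left(-8\right) + 347 = - 409 \left(\left(1 + \frac{1}{3} \sqrt{3} \left(-4\right)\right) + 11\right) \left(-8\right) + 347 = - 409 \left(\left(1 - \frac{4 \sqrt{3}}{3}\right) + 11\right) \left(-8\right) + 347 = - 409 \left(12 - \frac{4 \sqrt{3}}{3}\right) \left(-8\right) + 347 = - 409 \left(-96 + \frac{32 \sqrt{3}}{3}\right) + 347 = \left(39264 - \frac{13088 \sqrt{3}}{3}\right) + 347 = 39611 - \frac{13088 \sqrt{3}}{3}$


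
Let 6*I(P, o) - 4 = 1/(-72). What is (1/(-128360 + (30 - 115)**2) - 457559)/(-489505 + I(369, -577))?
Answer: 23944208889312/25615918525855 ≈ 0.93474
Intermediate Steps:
I(P, o) = 287/432 (I(P, o) = 2/3 + (1/6)/(-72) = 2/3 + (1/6)*(-1/72) = 2/3 - 1/432 = 287/432)
(1/(-128360 + (30 - 115)**2) - 457559)/(-489505 + I(369, -577)) = (1/(-128360 + (30 - 115)**2) - 457559)/(-489505 + 287/432) = (1/(-128360 + (-85)**2) - 457559)/(-211465873/432) = (1/(-128360 + 7225) - 457559)*(-432/211465873) = (1/(-121135) - 457559)*(-432/211465873) = (-1/121135 - 457559)*(-432/211465873) = -55426409466/121135*(-432/211465873) = 23944208889312/25615918525855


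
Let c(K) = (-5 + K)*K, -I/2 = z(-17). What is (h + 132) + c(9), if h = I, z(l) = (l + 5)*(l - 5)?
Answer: -360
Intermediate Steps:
z(l) = (-5 + l)*(5 + l) (z(l) = (5 + l)*(-5 + l) = (-5 + l)*(5 + l))
I = -528 (I = -2*(-25 + (-17)²) = -2*(-25 + 289) = -2*264 = -528)
h = -528
c(K) = K*(-5 + K)
(h + 132) + c(9) = (-528 + 132) + 9*(-5 + 9) = -396 + 9*4 = -396 + 36 = -360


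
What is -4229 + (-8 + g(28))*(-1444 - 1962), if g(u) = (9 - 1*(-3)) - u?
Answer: 77515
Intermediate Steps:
g(u) = 12 - u (g(u) = (9 + 3) - u = 12 - u)
-4229 + (-8 + g(28))*(-1444 - 1962) = -4229 + (-8 + (12 - 1*28))*(-1444 - 1962) = -4229 + (-8 + (12 - 28))*(-3406) = -4229 + (-8 - 16)*(-3406) = -4229 - 24*(-3406) = -4229 + 81744 = 77515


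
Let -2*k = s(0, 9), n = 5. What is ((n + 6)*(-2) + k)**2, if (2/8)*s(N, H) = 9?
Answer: 1600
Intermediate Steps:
s(N, H) = 36 (s(N, H) = 4*9 = 36)
k = -18 (k = -1/2*36 = -18)
((n + 6)*(-2) + k)**2 = ((5 + 6)*(-2) - 18)**2 = (11*(-2) - 18)**2 = (-22 - 18)**2 = (-40)**2 = 1600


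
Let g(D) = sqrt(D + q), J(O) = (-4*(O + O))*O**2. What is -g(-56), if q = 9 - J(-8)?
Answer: -I*sqrt(4143) ≈ -64.366*I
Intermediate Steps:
J(O) = -8*O**3 (J(O) = (-8*O)*O**2 = -8*O**3)
q = -4087 (q = 9 - (-8)*(-8)**3 = 9 - (-8)*(-512) = 9 - 1*4096 = 9 - 4096 = -4087)
g(D) = sqrt(-4087 + D) (g(D) = sqrt(D - 4087) = sqrt(-4087 + D))
-g(-56) = -sqrt(-4087 - 56) = -sqrt(-4143) = -I*sqrt(4143)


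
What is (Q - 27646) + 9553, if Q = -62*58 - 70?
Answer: -21759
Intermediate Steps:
Q = -3666 (Q = -3596 - 70 = -3666)
(Q - 27646) + 9553 = (-3666 - 27646) + 9553 = -31312 + 9553 = -21759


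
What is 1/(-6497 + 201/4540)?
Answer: -4540/29496179 ≈ -0.00015392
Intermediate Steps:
1/(-6497 + 201/4540) = 1/(-29496179/4540) = -4540/29496179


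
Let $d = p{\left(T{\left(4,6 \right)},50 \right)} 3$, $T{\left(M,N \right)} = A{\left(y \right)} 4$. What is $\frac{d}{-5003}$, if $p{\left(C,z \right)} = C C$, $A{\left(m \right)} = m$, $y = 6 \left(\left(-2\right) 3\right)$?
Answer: $- \frac{62208}{5003} \approx -12.434$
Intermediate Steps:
$y = -36$ ($y = 6 \left(-6\right) = -36$)
$T{\left(M,N \right)} = -144$ ($T{\left(M,N \right)} = \left(-36\right) 4 = -144$)
$p{\left(C,z \right)} = C^{2}$
$d = 62208$ ($d = \left(-144\right)^{2} \cdot 3 = 20736 \cdot 3 = 62208$)
$\frac{d}{-5003} = \frac{62208}{-5003} = 62208 \left(- \frac{1}{5003}\right) = - \frac{62208}{5003}$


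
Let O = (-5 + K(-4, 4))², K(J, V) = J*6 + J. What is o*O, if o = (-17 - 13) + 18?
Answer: -13068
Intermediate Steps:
o = -12 (o = -30 + 18 = -12)
K(J, V) = 7*J (K(J, V) = 6*J + J = 7*J)
O = 1089 (O = (-5 + 7*(-4))² = (-5 - 28)² = (-33)² = 1089)
o*O = -12*1089 = -13068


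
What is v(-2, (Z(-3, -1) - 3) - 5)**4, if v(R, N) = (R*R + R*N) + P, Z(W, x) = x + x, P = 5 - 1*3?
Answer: 456976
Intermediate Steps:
P = 2 (P = 5 - 3 = 2)
Z(W, x) = 2*x
v(R, N) = 2 + R**2 + N*R (v(R, N) = (R*R + R*N) + 2 = (R**2 + N*R) + 2 = 2 + R**2 + N*R)
v(-2, (Z(-3, -1) - 3) - 5)**4 = (2 + (-2)**2 + ((2*(-1) - 3) - 5)*(-2))**4 = (2 + 4 + ((-2 - 3) - 5)*(-2))**4 = (2 + 4 + (-5 - 5)*(-2))**4 = (2 + 4 - 10*(-2))**4 = (2 + 4 + 20)**4 = 26**4 = 456976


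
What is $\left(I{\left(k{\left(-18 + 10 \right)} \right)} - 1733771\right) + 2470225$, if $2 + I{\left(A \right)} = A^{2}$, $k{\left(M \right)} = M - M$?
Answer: $736452$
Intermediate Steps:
$k{\left(M \right)} = 0$
$I{\left(A \right)} = -2 + A^{2}$
$\left(I{\left(k{\left(-18 + 10 \right)} \right)} - 1733771\right) + 2470225 = \left(\left(-2 + 0^{2}\right) - 1733771\right) + 2470225 = \left(\left(-2 + 0\right) - 1733771\right) + 2470225 = \left(-2 - 1733771\right) + 2470225 = -1733773 + 2470225 = 736452$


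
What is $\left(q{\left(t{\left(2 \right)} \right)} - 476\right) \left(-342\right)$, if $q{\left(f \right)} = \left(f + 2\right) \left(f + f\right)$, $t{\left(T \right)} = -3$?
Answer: $160740$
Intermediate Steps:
$q{\left(f \right)} = 2 f \left(2 + f\right)$ ($q{\left(f \right)} = \left(2 + f\right) 2 f = 2 f \left(2 + f\right)$)
$\left(q{\left(t{\left(2 \right)} \right)} - 476\right) \left(-342\right) = \left(2 \left(-3\right) \left(2 - 3\right) - 476\right) \left(-342\right) = \left(2 \left(-3\right) \left(-1\right) - 476\right) \left(-342\right) = \left(6 - 476\right) \left(-342\right) = \left(-470\right) \left(-342\right) = 160740$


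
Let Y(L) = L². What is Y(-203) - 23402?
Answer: 17807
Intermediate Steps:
Y(-203) - 23402 = (-203)² - 23402 = 41209 - 23402 = 17807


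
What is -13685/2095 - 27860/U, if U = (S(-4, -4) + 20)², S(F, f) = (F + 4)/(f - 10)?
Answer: -638407/8380 ≈ -76.182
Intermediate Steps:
S(F, f) = (4 + F)/(-10 + f)
U = 400 (U = ((4 - 4)/(-10 - 4) + 20)² = (0/(-14) + 20)² = (-1/14*0 + 20)² = (0 + 20)² = 20² = 400)
-13685/2095 - 27860/U = -13685/2095 - 27860/400 = -13685*1/2095 - 27860*1/400 = -2737/419 - 1393/20 = -638407/8380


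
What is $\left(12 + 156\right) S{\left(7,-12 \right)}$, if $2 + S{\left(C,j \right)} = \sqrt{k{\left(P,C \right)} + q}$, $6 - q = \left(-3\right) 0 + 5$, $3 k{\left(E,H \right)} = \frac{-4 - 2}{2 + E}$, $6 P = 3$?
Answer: $-336 + \frac{168 \sqrt{5}}{5} \approx -260.87$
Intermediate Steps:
$P = \frac{1}{2}$ ($P = \frac{1}{6} \cdot 3 = \frac{1}{2} \approx 0.5$)
$k{\left(E,H \right)} = - \frac{2}{2 + E}$ ($k{\left(E,H \right)} = \frac{\left(-4 - 2\right) \frac{1}{2 + E}}{3} = \frac{\left(-6\right) \frac{1}{2 + E}}{3} = - \frac{2}{2 + E}$)
$q = 1$ ($q = 6 - \left(\left(-3\right) 0 + 5\right) = 6 - \left(0 + 5\right) = 6 - 5 = 1$)
$S{\left(C,j \right)} = -2 + \frac{\sqrt{5}}{5}$ ($S{\left(C,j \right)} = -2 + \sqrt{- \frac{2}{2 + \frac{1}{2}} + 1} = -2 + \sqrt{- \frac{2}{\frac{5}{2}} + 1} = -2 + \sqrt{\left(-2\right) \frac{2}{5} + 1} = -2 + \sqrt{- \frac{4}{5} + 1} = -2 + \sqrt{\frac{1}{5}} = -2 + \frac{\sqrt{5}}{5}$)
$\left(12 + 156\right) S{\left(7,-12 \right)} = \left(12 + 156\right) \left(-2 + \frac{\sqrt{5}}{5}\right) = 168 \left(-2 + \frac{\sqrt{5}}{5}\right) = -336 + \frac{168 \sqrt{5}}{5}$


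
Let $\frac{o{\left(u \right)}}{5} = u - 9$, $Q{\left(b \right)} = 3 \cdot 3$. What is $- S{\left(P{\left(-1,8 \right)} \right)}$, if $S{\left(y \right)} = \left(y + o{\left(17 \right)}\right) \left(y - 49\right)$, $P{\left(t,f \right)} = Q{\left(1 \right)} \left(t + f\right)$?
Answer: $-1442$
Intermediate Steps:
$Q{\left(b \right)} = 9$
$o{\left(u \right)} = -45 + 5 u$ ($o{\left(u \right)} = 5 \left(u - 9\right) = 5 \left(-9 + u\right) = -45 + 5 u$)
$P{\left(t,f \right)} = 9 f + 9 t$ ($P{\left(t,f \right)} = 9 \left(t + f\right) = 9 \left(f + t\right) = 9 f + 9 t$)
$S{\left(y \right)} = \left(-49 + y\right) \left(40 + y\right)$ ($S{\left(y \right)} = \left(y + \left(-45 + 5 \cdot 17\right)\right) \left(y - 49\right) = \left(y + \left(-45 + 85\right)\right) \left(-49 + y\right) = \left(y + 40\right) \left(-49 + y\right) = \left(40 + y\right) \left(-49 + y\right) = \left(-49 + y\right) \left(40 + y\right)$)
$- S{\left(P{\left(-1,8 \right)} \right)} = - (-1960 + \left(9 \cdot 8 + 9 \left(-1\right)\right)^{2} - 9 \left(9 \cdot 8 + 9 \left(-1\right)\right)) = - (-1960 + \left(72 - 9\right)^{2} - 9 \left(72 - 9\right)) = - (-1960 + 63^{2} - 567) = - (-1960 + 3969 - 567) = \left(-1\right) 1442 = -1442$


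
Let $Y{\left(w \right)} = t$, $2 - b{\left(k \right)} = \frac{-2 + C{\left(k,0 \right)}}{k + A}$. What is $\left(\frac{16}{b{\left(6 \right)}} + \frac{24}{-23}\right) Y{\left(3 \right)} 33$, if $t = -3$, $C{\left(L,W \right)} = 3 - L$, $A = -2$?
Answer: $- \frac{114840}{299} \approx -384.08$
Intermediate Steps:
$b{\left(k \right)} = 2 - \frac{1 - k}{-2 + k}$ ($b{\left(k \right)} = 2 - \frac{-2 - \left(-3 + k\right)}{k - 2} = 2 - \frac{1 - k}{-2 + k}$)
$Y{\left(w \right)} = -3$
$\left(\frac{16}{b{\left(6 \right)}} + \frac{24}{-23}\right) Y{\left(3 \right)} 33 = \left(\frac{16}{\frac{1}{-2 + 6} \left(-5 + 3 \cdot 6\right)} + \frac{24}{-23}\right) \left(-3\right) 33 = \left(\frac{16}{\frac{1}{4} \left(-5 + 18\right)} + 24 \left(- \frac{1}{23}\right)\right) \left(-3\right) 33 = \left(\frac{16}{\frac{1}{4} \cdot 13} - \frac{24}{23}\right) \left(-3\right) 33 = \left(\frac{16}{\frac{13}{4}} - \frac{24}{23}\right) \left(-3\right) 33 = \left(16 \cdot \frac{4}{13} - \frac{24}{23}\right) \left(-3\right) 33 = \left(\frac{64}{13} - \frac{24}{23}\right) \left(-3\right) 33 = \frac{1160}{299} \left(-3\right) 33 = \left(- \frac{3480}{299}\right) 33 = - \frac{114840}{299}$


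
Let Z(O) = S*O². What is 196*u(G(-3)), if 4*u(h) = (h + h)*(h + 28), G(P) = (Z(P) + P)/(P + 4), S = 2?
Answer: 63210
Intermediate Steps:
Z(O) = 2*O²
G(P) = (P + 2*P²)/(4 + P) (G(P) = (2*P² + P)/(P + 4) = (P + 2*P²)/(4 + P))
u(h) = h*(28 + h)/2 (u(h) = ((h + h)*(h + 28))/4 = ((2*h)*(28 + h))/4 = (2*h*(28 + h))/4 = h*(28 + h)/2)
196*u(G(-3)) = 196*((-3*(1 + 2*(-3))/(4 - 3))*(28 - 3*(1 + 2*(-3))/(4 - 3))/2) = 196*((-3*(1 - 6)/1)*(28 - 3*(1 - 6)/1)/2) = 196*((-3*1*(-5))*(28 - 3*1*(-5))/2) = 196*((½)*15*(28 + 15)) = 196*((½)*15*43) = 196*(645/2) = 63210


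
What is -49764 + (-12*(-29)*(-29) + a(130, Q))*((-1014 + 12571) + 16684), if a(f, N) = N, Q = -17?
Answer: -285538033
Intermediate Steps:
-49764 + (-12*(-29)*(-29) + a(130, Q))*((-1014 + 12571) + 16684) = -49764 + (-12*(-29)*(-29) - 17)*((-1014 + 12571) + 16684) = -49764 + (348*(-29) - 17)*(11557 + 16684) = -49764 + (-10092 - 17)*28241 = -49764 - 10109*28241 = -49764 - 285488269 = -285538033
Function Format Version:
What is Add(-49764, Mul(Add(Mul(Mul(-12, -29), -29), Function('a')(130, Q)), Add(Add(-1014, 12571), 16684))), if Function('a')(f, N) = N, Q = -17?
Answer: -285538033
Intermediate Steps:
Add(-49764, Mul(Add(Mul(Mul(-12, -29), -29), Function('a')(130, Q)), Add(Add(-1014, 12571), 16684))) = Add(-49764, Mul(Add(Mul(Mul(-12, -29), -29), -17), Add(Add(-1014, 12571), 16684))) = Add(-49764, Mul(Add(Mul(348, -29), -17), Add(11557, 16684))) = Add(-49764, Mul(Add(-10092, -17), 28241)) = Add(-49764, Mul(-10109, 28241)) = Add(-49764, -285488269) = -285538033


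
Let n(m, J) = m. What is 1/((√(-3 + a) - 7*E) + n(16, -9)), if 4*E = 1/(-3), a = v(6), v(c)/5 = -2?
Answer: 2388/41473 - 144*I*√13/41473 ≈ 0.05758 - 0.012519*I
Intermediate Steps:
v(c) = -10 (v(c) = 5*(-2) = -10)
a = -10
E = -1/12 (E = (¼)/(-3) = (¼)*(-⅓) = -1/12 ≈ -0.083333)
1/((√(-3 + a) - 7*E) + n(16, -9)) = 1/((√(-3 - 10) - 7*(-1/12)) + 16) = 1/((√(-13) + 7/12) + 16) = 1/((I*√13 + 7/12) + 16) = 1/((7/12 + I*√13) + 16) = 1/(199/12 + I*√13)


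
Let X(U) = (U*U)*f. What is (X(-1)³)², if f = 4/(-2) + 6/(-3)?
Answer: 4096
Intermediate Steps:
f = -4 (f = 4*(-½) + 6*(-⅓) = -2 - 2 = -4)
X(U) = -4*U² (X(U) = (U*U)*(-4) = U²*(-4) = -4*U²)
(X(-1)³)² = ((-4*(-1)²)³)² = ((-4*1)³)² = ((-4)³)² = (-64)² = 4096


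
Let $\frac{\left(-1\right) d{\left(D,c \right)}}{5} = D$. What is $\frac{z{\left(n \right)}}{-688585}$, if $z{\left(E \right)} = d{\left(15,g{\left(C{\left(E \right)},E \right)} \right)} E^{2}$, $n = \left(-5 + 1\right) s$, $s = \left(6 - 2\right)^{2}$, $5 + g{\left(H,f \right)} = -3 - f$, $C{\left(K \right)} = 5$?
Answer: $\frac{61440}{137717} \approx 0.44613$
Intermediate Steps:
$g{\left(H,f \right)} = -8 - f$ ($g{\left(H,f \right)} = -5 - \left(3 + f\right) = -8 - f$)
$d{\left(D,c \right)} = - 5 D$
$s = 16$ ($s = 4^{2} = 16$)
$n = -64$ ($n = \left(-5 + 1\right) 16 = \left(-4\right) 16 = -64$)
$z{\left(E \right)} = - 75 E^{2}$ ($z{\left(E \right)} = \left(-5\right) 15 E^{2} = - 75 E^{2}$)
$\frac{z{\left(n \right)}}{-688585} = \frac{\left(-75\right) \left(-64\right)^{2}}{-688585} = \left(-75\right) 4096 \left(- \frac{1}{688585}\right) = \left(-307200\right) \left(- \frac{1}{688585}\right) = \frac{61440}{137717}$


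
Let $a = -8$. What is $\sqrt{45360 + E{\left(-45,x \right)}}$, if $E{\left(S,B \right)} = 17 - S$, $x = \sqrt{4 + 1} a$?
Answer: $\sqrt{45422} \approx 213.12$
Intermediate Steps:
$x = - 8 \sqrt{5}$ ($x = \sqrt{4 + 1} \left(-8\right) = \sqrt{5} \left(-8\right) = - 8 \sqrt{5} \approx -17.889$)
$\sqrt{45360 + E{\left(-45,x \right)}} = \sqrt{45360 + \left(17 - -45\right)} = \sqrt{45360 + \left(17 + 45\right)} = \sqrt{45360 + 62} = \sqrt{45422}$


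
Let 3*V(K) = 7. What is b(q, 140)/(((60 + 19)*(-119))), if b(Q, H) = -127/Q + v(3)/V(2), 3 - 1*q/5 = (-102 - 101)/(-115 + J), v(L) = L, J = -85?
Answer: 31987/26125379 ≈ 0.0012244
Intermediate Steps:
V(K) = 7/3 (V(K) = (1/3)*7 = 7/3)
q = 397/40 (q = 15 - 5*(-102 - 101)/(-115 - 85) = 15 - (-1015)/(-200) = 15 - (-1015)*(-1)/200 = 15 - 5*203/200 = 15 - 203/40 = 397/40 ≈ 9.9250)
b(Q, H) = 9/7 - 127/Q (b(Q, H) = -127/Q + 3/(7/3) = -127/Q + 3*(3/7) = -127/Q + 9/7 = 9/7 - 127/Q)
b(q, 140)/(((60 + 19)*(-119))) = (9/7 - 127/397/40)/(((60 + 19)*(-119))) = (9/7 - 127*40/397)/((79*(-119))) = (9/7 - 5080/397)/(-9401) = -31987/2779*(-1/9401) = 31987/26125379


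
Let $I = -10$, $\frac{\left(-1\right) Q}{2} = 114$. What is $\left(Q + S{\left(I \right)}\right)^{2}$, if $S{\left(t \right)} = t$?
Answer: $56644$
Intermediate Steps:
$Q = -228$ ($Q = \left(-2\right) 114 = -228$)
$\left(Q + S{\left(I \right)}\right)^{2} = \left(-228 - 10\right)^{2} = \left(-238\right)^{2} = 56644$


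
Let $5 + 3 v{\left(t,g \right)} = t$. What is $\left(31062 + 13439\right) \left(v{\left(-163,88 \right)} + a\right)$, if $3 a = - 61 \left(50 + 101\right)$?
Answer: $- \frac{417374879}{3} \approx -1.3912 \cdot 10^{8}$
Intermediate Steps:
$a = - \frac{9211}{3}$ ($a = \frac{\left(-61\right) \left(50 + 101\right)}{3} = \frac{\left(-61\right) 151}{3} = \frac{1}{3} \left(-9211\right) = - \frac{9211}{3} \approx -3070.3$)
$v{\left(t,g \right)} = - \frac{5}{3} + \frac{t}{3}$
$\left(31062 + 13439\right) \left(v{\left(-163,88 \right)} + a\right) = \left(31062 + 13439\right) \left(\left(- \frac{5}{3} + \frac{1}{3} \left(-163\right)\right) - \frac{9211}{3}\right) = 44501 \left(\left(- \frac{5}{3} - \frac{163}{3}\right) - \frac{9211}{3}\right) = 44501 \left(-56 - \frac{9211}{3}\right) = 44501 \left(- \frac{9379}{3}\right) = - \frac{417374879}{3}$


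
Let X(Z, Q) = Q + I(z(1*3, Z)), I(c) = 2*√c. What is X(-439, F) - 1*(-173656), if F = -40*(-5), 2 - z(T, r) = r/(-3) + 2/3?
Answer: 173856 + 2*I*√145 ≈ 1.7386e+5 + 24.083*I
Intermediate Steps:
z(T, r) = 4/3 + r/3 (z(T, r) = 2 - (r/(-3) + 2/3) = 2 - (r*(-⅓) + 2*(⅓)) = 2 - (-r/3 + ⅔) = 2 - (⅔ - r/3) = 2 + (-⅔ + r/3) = 4/3 + r/3)
F = 200
X(Z, Q) = Q + 2*√(4/3 + Z/3)
X(-439, F) - 1*(-173656) = (200 + 2*√(12 + 3*(-439))/3) - 1*(-173656) = (200 + 2*√(12 - 1317)/3) + 173656 = (200 + 2*√(-1305)/3) + 173656 = (200 + 2*(3*I*√145)/3) + 173656 = (200 + 2*I*√145) + 173656 = 173856 + 2*I*√145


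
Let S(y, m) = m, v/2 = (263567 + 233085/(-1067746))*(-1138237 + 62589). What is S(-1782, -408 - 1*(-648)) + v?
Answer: -302711416736374736/533873 ≈ -5.6701e+11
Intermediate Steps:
v = -302711416864504256/533873 (v = 2*((263567 + 233085/(-1067746))*(-1138237 + 62589)) = 2*((263567 + 233085*(-1/1067746))*(-1075648)) = 2*((263567 - 233085/1067746)*(-1075648)) = 2*((281422376897/1067746)*(-1075648)) = 2*(-151355708432252128/533873) = -302711416864504256/533873 ≈ -5.6701e+11)
S(-1782, -408 - 1*(-648)) + v = (-408 - 1*(-648)) - 302711416864504256/533873 = (-408 + 648) - 302711416864504256/533873 = 240 - 302711416864504256/533873 = -302711416736374736/533873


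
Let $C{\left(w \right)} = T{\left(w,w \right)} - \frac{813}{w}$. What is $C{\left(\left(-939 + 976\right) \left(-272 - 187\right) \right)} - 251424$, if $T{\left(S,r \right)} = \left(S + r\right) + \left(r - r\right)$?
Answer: $- \frac{1615592519}{5661} \approx -2.8539 \cdot 10^{5}$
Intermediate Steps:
$T{\left(S,r \right)} = S + r$ ($T{\left(S,r \right)} = \left(S + r\right) + 0 = S + r$)
$C{\left(w \right)} = - \frac{813}{w} + 2 w$ ($C{\left(w \right)} = \left(w + w\right) - \frac{813}{w} = 2 w - \frac{813}{w} = - \frac{813}{w} + 2 w$)
$C{\left(\left(-939 + 976\right) \left(-272 - 187\right) \right)} - 251424 = \left(- \frac{813}{\left(-939 + 976\right) \left(-272 - 187\right)} + 2 \left(-939 + 976\right) \left(-272 - 187\right)\right) - 251424 = \left(- \frac{813}{37 \left(-459\right)} + 2 \cdot 37 \left(-459\right)\right) - 251424 = \left(- \frac{813}{-16983} + 2 \left(-16983\right)\right) - 251424 = \left(\left(-813\right) \left(- \frac{1}{16983}\right) - 33966\right) - 251424 = \left(\frac{271}{5661} - 33966\right) - 251424 = - \frac{192281255}{5661} - 251424 = - \frac{1615592519}{5661}$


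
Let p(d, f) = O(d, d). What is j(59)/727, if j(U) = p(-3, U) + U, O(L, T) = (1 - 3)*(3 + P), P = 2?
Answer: 49/727 ≈ 0.067400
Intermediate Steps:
O(L, T) = -10 (O(L, T) = (1 - 3)*(3 + 2) = -2*5 = -10)
p(d, f) = -10
j(U) = -10 + U
j(59)/727 = (-10 + 59)/727 = 49*(1/727) = 49/727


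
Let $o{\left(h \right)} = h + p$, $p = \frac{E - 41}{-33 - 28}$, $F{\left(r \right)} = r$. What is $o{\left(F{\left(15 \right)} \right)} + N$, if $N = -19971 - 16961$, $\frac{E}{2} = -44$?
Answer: $- \frac{2251808}{61} \approx -36915.0$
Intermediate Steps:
$E = -88$ ($E = 2 \left(-44\right) = -88$)
$p = \frac{129}{61}$ ($p = \frac{-88 - 41}{-33 - 28} = - \frac{129}{-61} = \left(-129\right) \left(- \frac{1}{61}\right) = \frac{129}{61} \approx 2.1148$)
$o{\left(h \right)} = \frac{129}{61} + h$ ($o{\left(h \right)} = h + \frac{129}{61} = \frac{129}{61} + h$)
$N = -36932$ ($N = -19971 - 16961 = -36932$)
$o{\left(F{\left(15 \right)} \right)} + N = \left(\frac{129}{61} + 15\right) - 36932 = \frac{1044}{61} - 36932 = - \frac{2251808}{61}$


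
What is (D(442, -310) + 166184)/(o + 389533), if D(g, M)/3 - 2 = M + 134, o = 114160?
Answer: 165662/503693 ≈ 0.32889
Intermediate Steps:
D(g, M) = 408 + 3*M (D(g, M) = 6 + 3*(M + 134) = 6 + 3*(134 + M) = 6 + (402 + 3*M) = 408 + 3*M)
(D(442, -310) + 166184)/(o + 389533) = ((408 + 3*(-310)) + 166184)/(114160 + 389533) = ((408 - 930) + 166184)/503693 = (-522 + 166184)*(1/503693) = 165662*(1/503693) = 165662/503693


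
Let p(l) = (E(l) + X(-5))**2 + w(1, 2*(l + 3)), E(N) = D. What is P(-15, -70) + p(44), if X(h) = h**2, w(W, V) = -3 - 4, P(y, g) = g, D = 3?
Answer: 707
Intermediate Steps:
w(W, V) = -7
E(N) = 3
p(l) = 777 (p(l) = (3 + (-5)**2)**2 - 7 = (3 + 25)**2 - 7 = 28**2 - 7 = 784 - 7 = 777)
P(-15, -70) + p(44) = -70 + 777 = 707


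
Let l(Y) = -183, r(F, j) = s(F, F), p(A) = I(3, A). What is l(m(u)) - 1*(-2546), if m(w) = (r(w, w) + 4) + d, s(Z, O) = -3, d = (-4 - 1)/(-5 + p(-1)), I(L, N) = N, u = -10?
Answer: 2363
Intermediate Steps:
p(A) = A
d = ⅚ (d = (-4 - 1)/(-5 - 1) = -5/(-6) = -5*(-⅙) = ⅚ ≈ 0.83333)
r(F, j) = -3
m(w) = 11/6 (m(w) = (-3 + 4) + ⅚ = 1 + ⅚ = 11/6)
l(m(u)) - 1*(-2546) = -183 - 1*(-2546) = -183 + 2546 = 2363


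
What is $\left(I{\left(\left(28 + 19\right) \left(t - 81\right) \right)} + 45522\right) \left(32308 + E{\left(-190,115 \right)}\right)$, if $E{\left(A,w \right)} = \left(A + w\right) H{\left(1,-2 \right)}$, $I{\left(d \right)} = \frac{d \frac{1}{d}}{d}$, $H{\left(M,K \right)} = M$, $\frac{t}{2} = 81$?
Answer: $\frac{5586051585415}{3807} \approx 1.4673 \cdot 10^{9}$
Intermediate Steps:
$t = 162$ ($t = 2 \cdot 81 = 162$)
$I{\left(d \right)} = \frac{1}{d}$ ($I{\left(d \right)} = 1 \frac{1}{d} = \frac{1}{d}$)
$E{\left(A,w \right)} = A + w$ ($E{\left(A,w \right)} = \left(A + w\right) 1 = A + w$)
$\left(I{\left(\left(28 + 19\right) \left(t - 81\right) \right)} + 45522\right) \left(32308 + E{\left(-190,115 \right)}\right) = \left(\frac{1}{\left(28 + 19\right) \left(162 - 81\right)} + 45522\right) \left(32308 + \left(-190 + 115\right)\right) = \left(\frac{1}{47 \cdot 81} + 45522\right) \left(32308 - 75\right) = \left(\frac{1}{3807} + 45522\right) 32233 = \frac{173302255}{3807} \cdot 32233 = \frac{5586051585415}{3807}$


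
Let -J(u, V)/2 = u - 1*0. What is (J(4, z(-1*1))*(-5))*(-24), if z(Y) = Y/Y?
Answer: -960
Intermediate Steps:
z(Y) = 1
J(u, V) = -2*u (J(u, V) = -2*(u - 1*0) = -2*(u + 0) = -2*u)
(J(4, z(-1*1))*(-5))*(-24) = (-2*4*(-5))*(-24) = -8*(-5)*(-24) = 40*(-24) = -960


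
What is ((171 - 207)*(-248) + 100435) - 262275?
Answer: -152912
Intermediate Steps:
((171 - 207)*(-248) + 100435) - 262275 = (-36*(-248) + 100435) - 262275 = (8928 + 100435) - 262275 = 109363 - 262275 = -152912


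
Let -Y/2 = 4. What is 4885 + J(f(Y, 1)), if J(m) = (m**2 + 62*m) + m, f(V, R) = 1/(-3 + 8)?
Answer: 122441/25 ≈ 4897.6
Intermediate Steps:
Y = -8 (Y = -2*4 = -8)
f(V, R) = 1/5
J(m) = m**2 + 63*m
4885 + J(f(Y, 1)) = 4885 + (63 + 1/5)/5 = 4885 + (1/5)*(316/5) = 4885 + 316/25 = 122441/25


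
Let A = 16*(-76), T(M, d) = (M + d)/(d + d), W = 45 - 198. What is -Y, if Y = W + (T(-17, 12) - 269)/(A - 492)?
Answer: 895045/5856 ≈ 152.84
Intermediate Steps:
W = -153
T(M, d) = (M + d)/(2*d) (T(M, d) = (M + d)/((2*d)) = (M + d)*(1/(2*d)) = (M + d)/(2*d))
A = -1216
Y = -895045/5856 (Y = -153 + ((1/2)*(-17 + 12)/12 - 269)/(-1216 - 492) = -153 + ((1/2)*(1/12)*(-5) - 269)/(-1708) = -153 + (-5/24 - 269)*(-1/1708) = -153 - 6461/24*(-1/1708) = -153 + 923/5856 = -895045/5856 ≈ -152.84)
-Y = -1*(-895045/5856) = 895045/5856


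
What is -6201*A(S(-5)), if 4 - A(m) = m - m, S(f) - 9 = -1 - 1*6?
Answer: -24804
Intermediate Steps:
S(f) = 2 (S(f) = 9 + (-1 - 1*6) = 9 + (-1 - 6) = 9 - 7 = 2)
A(m) = 4 (A(m) = 4 - (m - m) = 4 - 1*0 = 4 + 0 = 4)
-6201*A(S(-5)) = -6201*4 = -24804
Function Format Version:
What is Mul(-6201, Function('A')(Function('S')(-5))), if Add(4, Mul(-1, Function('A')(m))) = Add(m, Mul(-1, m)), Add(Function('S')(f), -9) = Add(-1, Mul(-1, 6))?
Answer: -24804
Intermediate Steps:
Function('S')(f) = 2 (Function('S')(f) = Add(9, Add(-1, Mul(-1, 6))) = Add(9, Add(-1, -6)) = Add(9, -7) = 2)
Function('A')(m) = 4 (Function('A')(m) = Add(4, Mul(-1, Add(m, Mul(-1, m)))) = Add(4, Mul(-1, 0)) = Add(4, 0) = 4)
Mul(-6201, Function('A')(Function('S')(-5))) = Mul(-6201, 4) = -24804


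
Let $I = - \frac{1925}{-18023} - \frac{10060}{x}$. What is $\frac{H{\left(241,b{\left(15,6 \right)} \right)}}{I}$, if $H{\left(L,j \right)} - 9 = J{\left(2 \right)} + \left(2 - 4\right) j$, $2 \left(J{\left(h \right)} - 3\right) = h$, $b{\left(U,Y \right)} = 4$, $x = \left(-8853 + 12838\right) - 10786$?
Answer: $\frac{122574423}{38880661} \approx 3.1526$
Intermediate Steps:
$x = -6801$ ($x = 3985 - 10786 = -6801$)
$J{\left(h \right)} = 3 + \frac{h}{2}$
$I = \frac{194403305}{122574423}$ ($I = - \frac{1925}{-18023} - \frac{10060}{-6801} = \left(-1925\right) \left(- \frac{1}{18023}\right) - - \frac{10060}{6801} = \frac{1925}{18023} + \frac{10060}{6801} = \frac{194403305}{122574423} \approx 1.586$)
$H{\left(L,j \right)} = 13 - 2 j$ ($H{\left(L,j \right)} = 9 + \left(\left(3 + \frac{1}{2} \cdot 2\right) + \left(2 - 4\right) j\right) = 9 - \left(-4 + 2 j\right) = 13 - 2 j$)
$\frac{H{\left(241,b{\left(15,6 \right)} \right)}}{I} = \frac{13 - 8}{\frac{194403305}{122574423}} = \left(13 - 8\right) \frac{122574423}{194403305} = 5 \cdot \frac{122574423}{194403305} = \frac{122574423}{38880661}$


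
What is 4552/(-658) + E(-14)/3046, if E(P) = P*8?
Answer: -3484772/501067 ≈ -6.9547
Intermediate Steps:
E(P) = 8*P
4552/(-658) + E(-14)/3046 = 4552/(-658) + (8*(-14))/3046 = 4552*(-1/658) - 112*1/3046 = -2276/329 - 56/1523 = -3484772/501067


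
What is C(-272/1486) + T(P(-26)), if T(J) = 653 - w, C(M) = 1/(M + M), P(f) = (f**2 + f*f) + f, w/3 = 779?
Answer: -458791/272 ≈ -1686.7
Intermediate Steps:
w = 2337 (w = 3*779 = 2337)
P(f) = f + 2*f**2 (P(f) = (f**2 + f**2) + f = 2*f**2 + f = f + 2*f**2)
C(M) = 1/(2*M)
T(J) = -1684 (T(J) = 653 - 1*2337 = 653 - 2337 = -1684)
C(-272/1486) + T(P(-26)) = 1/(2*((-272/1486))) - 1684 = 1/(2*((-272*1/1486))) - 1684 = 1/(2*(-136/743)) - 1684 = (1/2)*(-743/136) - 1684 = -743/272 - 1684 = -458791/272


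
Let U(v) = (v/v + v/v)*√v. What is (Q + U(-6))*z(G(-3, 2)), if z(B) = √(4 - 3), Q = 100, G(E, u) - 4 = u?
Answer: 100 + 2*I*√6 ≈ 100.0 + 4.899*I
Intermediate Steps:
G(E, u) = 4 + u
z(B) = 1 (z(B) = √1 = 1)
U(v) = 2*√v (U(v) = (1 + 1)*√v = 2*√v)
(Q + U(-6))*z(G(-3, 2)) = (100 + 2*√(-6))*1 = (100 + 2*(I*√6))*1 = (100 + 2*I*√6)*1 = 100 + 2*I*√6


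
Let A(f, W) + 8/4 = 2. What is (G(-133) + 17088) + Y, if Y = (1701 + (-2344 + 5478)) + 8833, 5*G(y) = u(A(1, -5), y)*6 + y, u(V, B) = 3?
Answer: 30733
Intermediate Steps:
A(f, W) = 0 (A(f, W) = -2 + 2 = 0)
G(y) = 18/5 + y/5 (G(y) = (3*6 + y)/5 = (18 + y)/5 = 18/5 + y/5)
Y = 13668 (Y = (1701 + 3134) + 8833 = 4835 + 8833 = 13668)
(G(-133) + 17088) + Y = ((18/5 + (⅕)*(-133)) + 17088) + 13668 = ((18/5 - 133/5) + 17088) + 13668 = (-23 + 17088) + 13668 = 17065 + 13668 = 30733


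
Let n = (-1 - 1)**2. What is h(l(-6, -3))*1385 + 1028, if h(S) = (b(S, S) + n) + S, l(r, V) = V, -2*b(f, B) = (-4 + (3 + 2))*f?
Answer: 8981/2 ≈ 4490.5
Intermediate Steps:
n = 4 (n = (-2)**2 = 4)
b(f, B) = -f/2 (b(f, B) = -(-4 + (3 + 2))*f/2 = -(-4 + 5)*f/2 = -f/2)
h(S) = 4 + S/2 (h(S) = (-S/2 + 4) + S = (4 - S/2) + S = 4 + S/2)
h(l(-6, -3))*1385 + 1028 = (4 + (1/2)*(-3))*1385 + 1028 = (4 - 3/2)*1385 + 1028 = (5/2)*1385 + 1028 = 6925/2 + 1028 = 8981/2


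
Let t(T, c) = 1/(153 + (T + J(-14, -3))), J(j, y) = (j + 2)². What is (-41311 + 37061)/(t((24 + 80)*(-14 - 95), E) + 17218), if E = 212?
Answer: -46915750/190069501 ≈ -0.24683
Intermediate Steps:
J(j, y) = (2 + j)²
t(T, c) = 1/(297 + T) (t(T, c) = 1/(153 + (T + (2 - 14)²)) = 1/(153 + (T + (-12)²)) = 1/(153 + (T + 144)) = 1/(153 + (144 + T)) = 1/(297 + T))
(-41311 + 37061)/(t((24 + 80)*(-14 - 95), E) + 17218) = (-41311 + 37061)/(1/(297 + (24 + 80)*(-14 - 95)) + 17218) = -4250/(1/(297 + 104*(-109)) + 17218) = -4250/(1/(297 - 11336) + 17218) = -4250/(1/(-11039) + 17218) = -4250/(-1/11039 + 17218) = -4250/190069501/11039 = -4250*11039/190069501 = -46915750/190069501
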